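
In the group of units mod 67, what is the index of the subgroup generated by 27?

Since 27 ∈ (Z/67Z)^×, its order divides φ(67) = 67 − 1 = 66 = 2 · 3 · 11.
Divisors of 66: 1, 2, 3, 6, 11, 22, 33, 66.
Check 27^d mod 67 for each divisor in increasing order:
27^1 ≡ 27 (mod 67)
27^2 ≡ 59 (mod 67)
27^3 ≡ 52 (mod 67)
27^6 ≡ 24 (mod 67)
27^11 ≡ 66 (mod 67)
27^22 ≡ 1 (mod 67) ✓
The order of 27 is 22, so the subgroup it generates has 22 elements.
The index is φ(67) / ord(27) = 66 / 22 = 3.

3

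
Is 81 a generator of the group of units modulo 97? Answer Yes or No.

φ(97) = 97 − 1 = 96 = 2^5 · 3.
Test 81^(96/q) mod 97 for each prime factor q of 96:
81^48 ≡ 1 (mod 97)  [q = 2: ≡ 1 ✗]
81^32 ≡ 35 (mod 97)  [q = 3: ≢ 1 ✓]
Since 81^48 ≡ 1, the order of 81 divides 48 < 96, so 81 is not a primitive root.

No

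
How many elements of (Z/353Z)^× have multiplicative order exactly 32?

16

φ(353) = 353 − 1 = 352 = 2^5 · 11.
In a cyclic group of order 352, there are φ(d) elements of order d for each divisor d of 352, and zero for non-divisors.
32 = 2^5 divides 352, and φ(32) = 16.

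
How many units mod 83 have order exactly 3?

0

φ(83) = 83 − 1 = 82 = 2 · 41.
In a cyclic group of order 82, there are φ(d) elements of order d for each divisor d of 82, and zero for non-divisors.
Since 3 ∤ 82, the count is 0.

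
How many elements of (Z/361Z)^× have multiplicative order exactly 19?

18

φ(361) = φ(19^2) = 19·(19−1) = 342 = 2 · 3^2 · 19.
In a cyclic group of order 342, there are φ(d) elements of order d for each divisor d of 342, and zero for non-divisors.
19 | 342, and φ(19) = 19 − 1 = 18.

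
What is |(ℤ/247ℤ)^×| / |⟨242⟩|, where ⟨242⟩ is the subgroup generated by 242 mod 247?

By Lagrange's theorem, ord_247(242) divides φ(247) = φ(13·19) = (13−1)·(19−1) = 12·18 = 216 = 2^3 · 3^3.
Divisors of 216: 1, 2, 3, 4, 6, 8, 9, 12, 18, 24, 27, 36, 54, 72, 108, 216.
Evaluate successive powers at the divisors of 216:
242^1 ≡ 242 (mod 247)
242^2 ≡ 25 (mod 247)
242^3 ≡ 122 (mod 247)
242^4 ≡ 131 (mod 247)
242^6 ≡ 64 (mod 247)
242^8 ≡ 118 (mod 247)
242^9 ≡ 151 (mod 247)
242^12 ≡ 144 (mod 247)
242^18 ≡ 77 (mod 247)
242^24 ≡ 235 (mod 247)
242^27 ≡ 18 (mod 247)
242^36 ≡ 1 (mod 247) ✓
So ord_247(242) = 36, hence |⟨242⟩| = 36.
[(Z/247Z)^× : ⟨242⟩] = 216/36 = 6.

6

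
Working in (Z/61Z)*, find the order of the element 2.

The order of 2 must divide φ(61) = 61 − 1 = 60 = 2^2 · 3 · 5.
Divisors of 60: 1, 2, 3, 4, 5, 6, 10, 12, 15, 20, 30, 60.
Evaluate successive powers at the divisors of 60:
2^1 ≡ 2 (mod 61)
2^2 ≡ 4 (mod 61)
2^3 ≡ 8 (mod 61)
2^4 ≡ 16 (mod 61)
2^5 ≡ 32 (mod 61)
2^6 ≡ 3 (mod 61)
2^10 ≡ 48 (mod 61)
2^12 ≡ 9 (mod 61)
2^15 ≡ 11 (mod 61)
2^20 ≡ 47 (mod 61)
2^30 ≡ 60 (mod 61)
2^60 ≡ 1 (mod 61) ✓
Hence ord(2) = 60.

60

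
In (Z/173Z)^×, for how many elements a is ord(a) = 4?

φ(173) = 173 − 1 = 172 = 2^2 · 43.
Since (Z/173Z)^× is cyclic of order 172, the number of elements of order d is φ(d) when d | 172 and 0 otherwise.
4 = 2^2 divides 172, and φ(4) = 2.

2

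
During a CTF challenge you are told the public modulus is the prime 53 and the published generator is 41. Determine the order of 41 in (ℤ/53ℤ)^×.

ord(41) | φ(53) = 53 − 1 = 52 = 2^2 · 13.
Divisors of 52: 1, 2, 4, 13, 26, 52.
Evaluate successive powers at the divisors of 52:
41^1 ≡ 41 (mod 53)
41^2 ≡ 38 (mod 53)
41^4 ≡ 13 (mod 53)
41^13 ≡ 30 (mod 53)
41^26 ≡ 52 (mod 53)
41^52 ≡ 1 (mod 53) ✓
Hence ord(41) = 52.

52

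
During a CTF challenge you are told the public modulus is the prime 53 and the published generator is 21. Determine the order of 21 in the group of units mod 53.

52

ord(21) | φ(53) = 53 − 1 = 52 = 2^2 · 13.
Divisors of 52: 1, 2, 4, 13, 26, 52.
Evaluate successive powers at the divisors of 52:
21^1 ≡ 21 (mod 53)
21^2 ≡ 17 (mod 53)
21^4 ≡ 24 (mod 53)
21^13 ≡ 23 (mod 53)
21^26 ≡ 52 (mod 53)
21^52 ≡ 1 (mod 53) ✓
The smallest such exponent is 52, so the order of 21 is 52.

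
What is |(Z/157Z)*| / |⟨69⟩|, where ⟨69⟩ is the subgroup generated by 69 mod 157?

1

Since 69 ∈ (Z/157Z)^×, its order divides φ(157) = 157 − 1 = 156 = 2^2 · 3 · 13.
Divisors of 156: 1, 2, 3, 4, 6, 12, 13, 26, 39, 52, 78, 156.
Test each divisor d:
69^1 ≡ 69 (mod 157)
69^2 ≡ 51 (mod 157)
69^3 ≡ 65 (mod 157)
69^4 ≡ 89 (mod 157)
69^6 ≡ 143 (mod 157)
69^12 ≡ 39 (mod 157)
69^13 ≡ 22 (mod 157)
69^26 ≡ 13 (mod 157)
69^39 ≡ 129 (mod 157)
69^52 ≡ 12 (mod 157)
69^78 ≡ 156 (mod 157)
69^156 ≡ 1 (mod 157) ✓
The order of 69 is 156, so the subgroup it generates has 156 elements.
The index is φ(157) / ord(69) = 156 / 156 = 1.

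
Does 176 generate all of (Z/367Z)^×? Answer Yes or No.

Yes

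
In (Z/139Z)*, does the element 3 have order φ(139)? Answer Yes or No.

φ(139) = 139 − 1 = 138 = 2 · 3 · 23.
It suffices to check that the order of 3 is not a proper divisor of 138: compute 3^(138/q) for q ∈ {2, 3, 23}.
3^69 ≡ 138 (mod 139)  [q = 2: ≢ 1 ✓]
3^46 ≡ 42 (mod 139)  [q = 3: ≢ 1 ✓]
3^6 ≡ 34 (mod 139)  [q = 23: ≢ 1 ✓]
All checks pass, so 3 has order 138 and is a primitive root modulo 139.

Yes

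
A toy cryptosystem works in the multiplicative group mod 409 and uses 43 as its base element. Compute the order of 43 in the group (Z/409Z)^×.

136

ord(43) | φ(409) = 409 − 1 = 408 = 2^3 · 3 · 17.
Divisors of 408: 1, 2, 3, 4, 6, 8, 12, 17, 24, 34, 51, 68, 102, 136, 204, 408.
Evaluate successive powers at the divisors of 408:
43^1 ≡ 43 (mod 409)
43^2 ≡ 213 (mod 409)
43^3 ≡ 161 (mod 409)
43^4 ≡ 379 (mod 409)
43^6 ≡ 154 (mod 409)
43^8 ≡ 82 (mod 409)
43^12 ≡ 403 (mod 409)
43^17 ≡ 378 (mod 409)
43^24 ≡ 36 (mod 409)
43^34 ≡ 143 (mod 409)
43^51 ≡ 66 (mod 409)
43^68 ≡ 408 (mod 409)
43^102 ≡ 266 (mod 409)
43^136 ≡ 1 (mod 409) ✓
Therefore the multiplicative order of 43 modulo 409 is 136.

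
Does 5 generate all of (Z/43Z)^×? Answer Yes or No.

φ(43) = 43 − 1 = 42 = 2 · 3 · 7.
An element g generates (Z/43Z)^× iff g^(42/q) ≢ 1 (mod 43) for each prime q ∈ {2, 3, 7}.
5^21 ≡ 42 (mod 43)  [q = 2: ≢ 1 ✓]
5^14 ≡ 36 (mod 43)  [q = 3: ≢ 1 ✓]
5^6 ≡ 16 (mod 43)  [q = 7: ≢ 1 ✓]
None equal 1, so ord_43(5) = 42: 5 is a primitive root.

Yes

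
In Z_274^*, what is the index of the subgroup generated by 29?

The order of 29 must divide φ(274) = φ(2)·φ(137) = 1·136 = 136 = 2^3 · 17.
Divisors of 136: 1, 2, 4, 8, 17, 34, 68, 136.
Check 29^d mod 274 for each divisor in increasing order:
29^1 ≡ 29
29^2 ≡ 19
29^4 ≡ 87
29^8 ≡ 171
29^17 ≡ 233
29^34 ≡ 37
29^68 ≡ 273
29^136 ≡ 1
So ord_274(29) = 136, hence |⟨29⟩| = 136.
Index = |(Z/274Z)^×| / |⟨29⟩| = 136 / 136 = 1.

1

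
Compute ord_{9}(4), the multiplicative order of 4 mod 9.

By Lagrange's theorem, ord_9(4) divides φ(9) = φ(3^2) = 3·(3−1) = 6 = 2 · 3.
Divisors of 6: 1, 2, 3, 6.
Compute 4^d (mod 9) for the divisors d until we hit 1:
4^1 ≡ 4 (mod 9)
4^2 ≡ 7 (mod 9)
4^3 ≡ 1 (mod 9) ✓
The smallest such exponent is 3, so the order of 4 is 3.

3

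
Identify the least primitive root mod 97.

φ(97) = 97 − 1 = 96 = 2^5 · 3.
Test candidates g = 2, 3, … against the prime factors q ∈ {2, 3} of φ(97): g is a generator iff g^(96/q) ≢ 1 for every such q.
g = 2: 2^48 ≡ 1 — hits 1, so not a primitive root.
g = 3: 3^48 ≡ 1 — hits 1, so not a primitive root.
g = 4: 4^48 ≡ 1 — hits 1, so not a primitive root.
g = 5: 5^48 ≡ 96; 5^32 ≡ 35 — none is 1, so 5 is a primitive root.
Hence the least primitive root of 97 is 5.

5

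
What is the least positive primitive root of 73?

5

φ(73) = 73 − 1 = 72 = 2^3 · 3^2.
g is a primitive root iff g^(72/q) ≢ 1 (mod 73) for each prime q ∈ {2, 3}.
g = 2: 2^36 ≡ 1 — hits 1, so not a primitive root.
g = 3: 3^36 ≡ 1 — hits 1, so not a primitive root.
g = 4: 4^36 ≡ 1 — hits 1, so not a primitive root.
g = 5: 5^36 ≡ 72; 5^24 ≡ 8 — none is 1, so 5 is a primitive root.
The smallest primitive root modulo 73 is 5.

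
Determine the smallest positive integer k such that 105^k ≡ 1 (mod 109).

9

By Lagrange's theorem, ord_109(105) divides φ(109) = 109 − 1 = 108 = 2^2 · 3^3.
Divisors of 108: 1, 2, 3, 4, 6, 9, 12, 18, 27, 36, 54, 108.
Check 105^d mod 109 for each divisor in increasing order:
105^1 ≡ 105
105^2 ≡ 16
105^3 ≡ 45
105^4 ≡ 38
105^6 ≡ 63
105^9 ≡ 1
Hence ord(105) = 9.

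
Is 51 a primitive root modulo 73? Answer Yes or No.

No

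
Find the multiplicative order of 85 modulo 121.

110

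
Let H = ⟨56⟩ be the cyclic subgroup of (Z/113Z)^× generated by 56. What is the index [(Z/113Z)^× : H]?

4

The order of 56 must divide φ(113) = 113 − 1 = 112 = 2^4 · 7.
Divisors of 112: 1, 2, 4, 7, 8, 14, 16, 28, 56, 112.
Check 56^d mod 113 for each divisor in increasing order:
56^1 ≡ 56
56^2 ≡ 85
56^4 ≡ 106
56^7 ≡ 15
56^8 ≡ 49
56^14 ≡ 112
56^16 ≡ 28
56^28 ≡ 1
Thus |⟨56⟩| = ord(56) = 28.
Index = |(Z/113Z)^×| / |⟨56⟩| = 112 / 28 = 4.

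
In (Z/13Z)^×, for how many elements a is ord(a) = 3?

2

φ(13) = 13 − 1 = 12 = 2^2 · 3.
In a cyclic group of order 12, there are φ(d) elements of order d for each divisor d of 12, and zero for non-divisors.
3 | 12, and φ(3) = 3 − 1 = 2.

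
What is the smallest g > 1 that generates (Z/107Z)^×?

φ(107) = 107 − 1 = 106 = 2 · 53.
Test candidates g = 2, 3, … against the prime factors q ∈ {2, 53} of φ(107): g is a generator iff g^(106/q) ≢ 1 for every such q.
g = 2: 2^53 ≡ 106; 2^2 ≡ 4 — none is 1, so 2 is a primitive root.
So 2 is the smallest generator of (Z/107Z)^×.

2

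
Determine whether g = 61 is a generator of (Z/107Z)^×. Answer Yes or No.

No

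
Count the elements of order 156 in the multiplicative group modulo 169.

φ(169) = φ(13^2) = 13·(13−1) = 156 = 2^2 · 3 · 13.
Since (Z/169Z)^× is cyclic of order 156, the number of elements of order d is φ(d) when d | 156 and 0 otherwise.
156 = 2^2 · 3 · 13 divides 156, and φ(156) = 48.

48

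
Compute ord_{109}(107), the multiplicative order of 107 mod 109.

36

Since 107 ∈ (Z/109Z)^×, its order divides φ(109) = 109 − 1 = 108 = 2^2 · 3^3.
Divisors of 108: 1, 2, 3, 4, 6, 9, 12, 18, 27, 36, 54, 108.
Compute 107^d (mod 109) for the divisors d until we hit 1:
107^1 ≡ 107 (mod 109)
107^2 ≡ 4 (mod 109)
107^3 ≡ 101 (mod 109)
107^4 ≡ 16 (mod 109)
107^6 ≡ 64 (mod 109)
107^9 ≡ 33 (mod 109)
107^12 ≡ 63 (mod 109)
107^18 ≡ 108 (mod 109)
107^27 ≡ 76 (mod 109)
107^36 ≡ 1 (mod 109) ✓
Hence ord(107) = 36.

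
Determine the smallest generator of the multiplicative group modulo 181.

2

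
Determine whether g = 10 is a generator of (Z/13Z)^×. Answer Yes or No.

φ(13) = 13 − 1 = 12 = 2^2 · 3.
An element g generates (Z/13Z)^× iff g^(12/q) ≢ 1 (mod 13) for each prime q ∈ {2, 3}.
10^6 ≡ 1 (mod 13)  [q = 2: ≡ 1 ✗]
10^4 ≡ 3 (mod 13)  [q = 3: ≢ 1 ✓]
The check at q = 2 fails, so 10 generates a proper subgroup.

No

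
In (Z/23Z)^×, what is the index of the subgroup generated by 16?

2

ord(16) | φ(23) = 23 − 1 = 22 = 2 · 11.
Divisors of 22: 1, 2, 11, 22.
Check 16^d mod 23 for each divisor in increasing order:
16^1 ≡ 16 (mod 23)
16^2 ≡ 3 (mod 23)
16^11 ≡ 1 (mod 23) ✓
The order of 16 is 11, so the subgroup it generates has 11 elements.
The index is φ(23) / ord(16) = 22 / 11 = 2.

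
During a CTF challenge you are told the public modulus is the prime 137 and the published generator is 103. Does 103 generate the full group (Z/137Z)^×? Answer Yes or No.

No

φ(137) = 137 − 1 = 136 = 2^3 · 17.
103 is a primitive root mod 137 iff 103^(φ(137)/q) ≢ 1 for every prime q | φ(137), i.e. q ∈ {2, 17}.
103^68 ≡ 1 (mod 137)  [q = 2: ≡ 1 ✗]
103^8 ≡ 74 (mod 137)  [q = 17: ≢ 1 ✓]
Since 103^68 ≡ 1, the order of 103 divides 68 < 136, so 103 is not a primitive root.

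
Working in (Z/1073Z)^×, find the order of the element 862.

84

ord(862) | φ(1073) = φ(29·37) = (29−1)·(37−1) = 28·36 = 1008 = 2^4 · 3^2 · 7.
Divisors of 1008: 1, 2, 3, 4, 6, 7, 8, 9, 12, 14, 16, 18, 21, 24, 28, 36, 42, 48, 56, 63, 72, 84, 112, 126, 144, 168, 252, 336, 504, 1008.
Evaluate successive powers at the divisors of 1008:
862^1 ≡ 862 (mod 1073)
862^2 ≡ 528 (mod 1073)
862^3 ≡ 184 (mod 1073)
862^4 ≡ 877 (mod 1073)
862^6 ≡ 593 (mod 1073)
862^7 ≡ 418 (mod 1073)
862^8 ≡ 861 (mod 1073)
862^9 ≡ 739 (mod 1073)
862^12 ≡ 778 (mod 1073)
862^14 ≡ 898 (mod 1073)
862^16 ≡ 951 (mod 1073)
862^18 ≡ 1037 (mod 1073)
862^21 ≡ 887 (mod 1073)
862^24 ≡ 112 (mod 1073)
862^28 ≡ 581 (mod 1073)
862^36 ≡ 223 (mod 1073)
862^42 ≡ 260 (mod 1073)
862^48 ≡ 741 (mod 1073)
862^56 ≡ 639 (mod 1073)
862^63 ≡ 998 (mod 1073)
862^72 ≡ 371 (mod 1073)
862^84 ≡ 1 (mod 1073) ✓
Therefore the multiplicative order of 862 modulo 1073 is 84.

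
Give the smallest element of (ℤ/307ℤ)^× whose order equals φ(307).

5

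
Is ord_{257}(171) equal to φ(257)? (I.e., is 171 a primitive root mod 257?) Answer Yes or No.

Yes

φ(257) = 257 − 1 = 256 = 2^8.
171 is a primitive root mod 257 iff 171^(φ(257)/q) ≢ 1 for every prime q | φ(257), i.e. q ∈ {2}.
171^128 ≡ 256 (mod 257)  [q = 2: ≢ 1 ✓]
None equal 1, so ord_257(171) = 256: 171 is a primitive root.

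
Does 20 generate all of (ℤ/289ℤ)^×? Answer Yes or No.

φ(289) = φ(17^2) = 17·(17−1) = 272 = 2^4 · 17.
Test 20^(272/q) mod 289 for each prime factor q of 272:
20^136 ≡ 288 (mod 289)  [q = 2: ≢ 1 ✓]
20^16 ≡ 69 (mod 289)  [q = 17: ≢ 1 ✓]
None equal 1, so ord_289(20) = 272: 20 is a primitive root.

Yes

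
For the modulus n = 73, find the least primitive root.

5

φ(73) = 73 − 1 = 72 = 2^3 · 3^2.
g is a primitive root iff g^(72/q) ≢ 1 (mod 73) for each prime q ∈ {2, 3}.
g = 2: 2^36 ≡ 1 — hits 1, so not a primitive root.
g = 3: 3^36 ≡ 1 — hits 1, so not a primitive root.
g = 4: 4^36 ≡ 1 — hits 1, so not a primitive root.
g = 5: 5^36 ≡ 72; 5^24 ≡ 8 — none is 1, so 5 is a primitive root.
Hence the least primitive root of 73 is 5.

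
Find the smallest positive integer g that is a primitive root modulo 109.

6

φ(109) = 109 − 1 = 108 = 2^2 · 3^3.
Test candidates g = 2, 3, … against the prime factors q ∈ {2, 3} of φ(109): g is a generator iff g^(108/q) ≢ 1 for every such q.
g = 2: 2^54 ≡ 108; 2^36 ≡ 1 — hits 1, so not a primitive root.
g = 3: 3^54 ≡ 1 — hits 1, so not a primitive root.
g = 4: 4^54 ≡ 1 — hits 1, so not a primitive root.
g = 5: 5^54 ≡ 1 — hits 1, so not a primitive root.
g = 6: 6^54 ≡ 108; 6^36 ≡ 63 — none is 1, so 6 is a primitive root.
So 6 is the smallest generator of (Z/109Z)^×.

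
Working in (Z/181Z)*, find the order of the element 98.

By Lagrange's theorem, ord_181(98) divides φ(181) = 181 − 1 = 180 = 2^2 · 3^2 · 5.
Divisors of 180: 1, 2, 3, 4, 5, 6, 9, 10, 12, 15, 18, 20, 30, 36, 45, 60, 90, 180.
Test each divisor d:
98^1 ≡ 98
98^2 ≡ 11
98^3 ≡ 173
98^4 ≡ 121
98^5 ≡ 93
98^6 ≡ 64
98^9 ≡ 31
98^10 ≡ 142
98^12 ≡ 114
98^15 ≡ 174
98^18 ≡ 56
98^20 ≡ 73
98^30 ≡ 49
98^36 ≡ 59
98^45 ≡ 19
98^60 ≡ 48
98^90 ≡ 180
98^180 ≡ 1
Hence ord(98) = 180.

180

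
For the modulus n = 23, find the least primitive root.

5

φ(23) = 23 − 1 = 22 = 2 · 11.
Test candidates g = 2, 3, … against the prime factors q ∈ {2, 11} of φ(23): g is a generator iff g^(22/q) ≢ 1 for every such q.
g = 2: 2^11 ≡ 1 — hits 1, so not a primitive root.
g = 3: 3^11 ≡ 1 — hits 1, so not a primitive root.
g = 4: 4^11 ≡ 1 — hits 1, so not a primitive root.
g = 5: 5^11 ≡ 22; 5^2 ≡ 2 — none is 1, so 5 is a primitive root.
The smallest primitive root modulo 23 is 5.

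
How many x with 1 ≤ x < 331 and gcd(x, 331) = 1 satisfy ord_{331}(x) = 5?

4

φ(331) = 331 − 1 = 330 = 2 · 3 · 5 · 11.
In a cyclic group of order 330, there are φ(d) elements of order d for each divisor d of 330, and zero for non-divisors.
5 | 330, and φ(5) = 5 − 1 = 4.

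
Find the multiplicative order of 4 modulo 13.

By Lagrange's theorem, ord_13(4) divides φ(13) = 13 − 1 = 12 = 2^2 · 3.
Divisors of 12: 1, 2, 3, 4, 6, 12.
Test each divisor d:
4^1 ≡ 4 (mod 13)
4^2 ≡ 3 (mod 13)
4^3 ≡ 12 (mod 13)
4^4 ≡ 9 (mod 13)
4^6 ≡ 1 (mod 13) ✓
The smallest such exponent is 6, so the order of 4 is 6.

6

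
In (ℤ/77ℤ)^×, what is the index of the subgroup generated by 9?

The order of 9 must divide φ(77) = φ(7·11) = (7−1)·(11−1) = 6·10 = 60 = 2^2 · 3 · 5.
Divisors of 60: 1, 2, 3, 4, 5, 6, 10, 12, 15, 20, 30, 60.
Check 9^d mod 77 for each divisor in increasing order:
9^1 ≡ 9 (mod 77)
9^2 ≡ 4 (mod 77)
9^3 ≡ 36 (mod 77)
9^4 ≡ 16 (mod 77)
9^5 ≡ 67 (mod 77)
9^6 ≡ 64 (mod 77)
9^10 ≡ 23 (mod 77)
9^12 ≡ 15 (mod 77)
9^15 ≡ 1 (mod 77) ✓
So ord_77(9) = 15, hence |⟨9⟩| = 15.
[(Z/77Z)^× : ⟨9⟩] = 60/15 = 4.

4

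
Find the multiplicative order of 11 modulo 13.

12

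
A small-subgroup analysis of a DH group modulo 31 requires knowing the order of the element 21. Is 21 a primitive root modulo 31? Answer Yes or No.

Yes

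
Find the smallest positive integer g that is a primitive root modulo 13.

2

φ(13) = 13 − 1 = 12 = 2^2 · 3.
g is a primitive root iff g^(12/q) ≢ 1 (mod 13) for each prime q ∈ {2, 3}.
g = 2: 2^6 ≡ 12; 2^4 ≡ 3 — none is 1, so 2 is a primitive root.
The smallest primitive root modulo 13 is 2.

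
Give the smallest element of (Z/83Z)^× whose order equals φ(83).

φ(83) = 83 − 1 = 82 = 2 · 41.
Test candidates g = 2, 3, … against the prime factors q ∈ {2, 41} of φ(83): g is a generator iff g^(82/q) ≢ 1 for every such q.
g = 2: 2^41 ≡ 82; 2^2 ≡ 4 — none is 1, so 2 is a primitive root.
So 2 is the smallest generator of (Z/83Z)^×.

2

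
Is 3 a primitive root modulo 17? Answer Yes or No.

Yes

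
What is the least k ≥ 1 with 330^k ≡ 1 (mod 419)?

19

By Lagrange's theorem, ord_419(330) divides φ(419) = 419 − 1 = 418 = 2 · 11 · 19.
Divisors of 418: 1, 2, 11, 19, 22, 38, 209, 418.
Compute 330^d (mod 419) for the divisors d until we hit 1:
330^1 ≡ 330
330^2 ≡ 379
330^11 ≡ 135
330^19 ≡ 1
Hence ord(330) = 19.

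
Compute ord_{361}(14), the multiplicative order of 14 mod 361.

342

The order of 14 must divide φ(361) = φ(19^2) = 19·(19−1) = 342 = 2 · 3^2 · 19.
Divisors of 342: 1, 2, 3, 6, 9, 18, 19, 38, 57, 114, 171, 342.
Evaluate successive powers at the divisors of 342:
14^1 ≡ 14 (mod 361)
14^2 ≡ 196 (mod 361)
14^3 ≡ 217 (mod 361)
14^6 ≡ 159 (mod 361)
14^9 ≡ 208 (mod 361)
14^18 ≡ 305 (mod 361)
14^19 ≡ 299 (mod 361)
14^38 ≡ 234 (mod 361)
14^57 ≡ 293 (mod 361)
14^114 ≡ 292 (mod 361)
14^171 ≡ 360 (mod 361)
14^342 ≡ 1 (mod 361) ✓
The smallest such exponent is 342, so the order of 14 is 342.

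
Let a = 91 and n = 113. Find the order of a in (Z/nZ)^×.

56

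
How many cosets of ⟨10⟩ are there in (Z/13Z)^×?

2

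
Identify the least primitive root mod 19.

2

φ(19) = 19 − 1 = 18 = 2 · 3^2.
g is a primitive root iff g^(18/q) ≢ 1 (mod 19) for each prime q ∈ {2, 3}.
g = 2: 2^9 ≡ 18; 2^6 ≡ 7 — none is 1, so 2 is a primitive root.
The smallest primitive root modulo 19 is 2.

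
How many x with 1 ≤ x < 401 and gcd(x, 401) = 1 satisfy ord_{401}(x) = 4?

φ(401) = 401 − 1 = 400 = 2^4 · 5^2.
In a cyclic group of order 400, there are φ(d) elements of order d for each divisor d of 400, and zero for non-divisors.
4 = 2^2 divides 400, and φ(4) = 2.

2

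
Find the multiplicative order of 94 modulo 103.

34

ord(94) | φ(103) = 103 − 1 = 102 = 2 · 3 · 17.
Divisors of 102: 1, 2, 3, 6, 17, 34, 51, 102.
Compute 94^d (mod 103) for the divisors d until we hit 1:
94^1 ≡ 94
94^2 ≡ 81
94^3 ≡ 95
94^6 ≡ 64
94^17 ≡ 102
94^34 ≡ 1
Hence ord(94) = 34.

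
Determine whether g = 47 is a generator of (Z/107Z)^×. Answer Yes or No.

No

φ(107) = 107 − 1 = 106 = 2 · 53.
47 is a primitive root mod 107 iff 47^(φ(107)/q) ≢ 1 for every prime q | φ(107), i.e. q ∈ {2, 53}.
47^53 ≡ 1 (mod 107)  [q = 2: ≡ 1 ✗]
47^2 ≡ 69 (mod 107)  [q = 53: ≢ 1 ✓]
Since 47^53 ≡ 1, the order of 47 divides 53 < 106, so 47 is not a primitive root.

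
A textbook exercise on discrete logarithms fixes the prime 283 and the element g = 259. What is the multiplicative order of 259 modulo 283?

282

Since 259 ∈ (Z/283Z)^×, its order divides φ(283) = 283 − 1 = 282 = 2 · 3 · 47.
Divisors of 282: 1, 2, 3, 6, 47, 94, 141, 282.
Test each divisor d:
259^1 ≡ 259
259^2 ≡ 10
259^3 ≡ 43
259^6 ≡ 151
259^47 ≡ 239
259^94 ≡ 238
259^141 ≡ 282
259^282 ≡ 1
Therefore the multiplicative order of 259 modulo 283 is 282.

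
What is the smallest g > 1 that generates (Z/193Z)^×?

5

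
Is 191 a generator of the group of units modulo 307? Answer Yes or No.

φ(307) = 307 − 1 = 306 = 2 · 3^2 · 17.
It suffices to check that the order of 191 is not a proper divisor of 306: compute 191^(306/q) for q ∈ {2, 3, 17}.
191^153 ≡ 1 (mod 307)  [q = 2: ≡ 1 ✗]
191^102 ≡ 17 (mod 307)  [q = 3: ≢ 1 ✓]
191^18 ≡ 299 (mod 307)  [q = 17: ≢ 1 ✓]
191^153 ≡ 1 shows ord(191) | 153, strictly less than φ(307); not a primitive root.

No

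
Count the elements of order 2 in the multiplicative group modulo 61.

1

φ(61) = 61 − 1 = 60 = 2^2 · 3 · 5.
(Z/61Z)^× is cyclic (|G| = 60); a cyclic group of order m has exactly φ(d) elements of each order d | m, and none otherwise.
2 | 60, and φ(2) = 2 − 1 = 1.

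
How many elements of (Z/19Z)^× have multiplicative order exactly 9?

φ(19) = 19 − 1 = 18 = 2 · 3^2.
(Z/19Z)^× is cyclic (|G| = 18); a cyclic group of order m has exactly φ(d) elements of each order d | m, and none otherwise.
9 = 3^2 divides 18, and φ(9) = 6.

6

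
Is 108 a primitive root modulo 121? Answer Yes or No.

φ(121) = φ(11^2) = 11·(11−1) = 110 = 2 · 5 · 11.
An element g generates (Z/121Z)^× iff g^(110/q) ≢ 1 (mod 121) for each prime q ∈ {2, 5, 11}.
108^55 ≡ 1 (mod 121)  [q = 2: ≡ 1 ✗]
108^22 ≡ 81 (mod 121)  [q = 5: ≢ 1 ✓]
108^10 ≡ 111 (mod 121)  [q = 11: ≢ 1 ✓]
The check at q = 2 fails, so 108 generates a proper subgroup.

No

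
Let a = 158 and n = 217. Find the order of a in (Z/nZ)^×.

By Lagrange's theorem, ord_217(158) divides φ(217) = φ(7·31) = (7−1)·(31−1) = 6·30 = 180 = 2^2 · 3^2 · 5.
Divisors of 180: 1, 2, 3, 4, 5, 6, 9, 10, 12, 15, 18, 20, 30, 36, 45, 60, 90, 180.
Evaluate successive powers at the divisors of 180:
158^1 ≡ 158
158^2 ≡ 9
158^3 ≡ 120
158^4 ≡ 81
158^5 ≡ 212
158^6 ≡ 78
158^9 ≡ 29
158^10 ≡ 25
158^12 ≡ 8
158^15 ≡ 92
158^18 ≡ 190
158^20 ≡ 191
158^30 ≡ 1
So ord_217(158) = 30.

30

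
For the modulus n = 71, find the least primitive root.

7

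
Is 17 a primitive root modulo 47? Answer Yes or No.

No

φ(47) = 47 − 1 = 46 = 2 · 23.
It suffices to check that the order of 17 is not a proper divisor of 46: compute 17^(46/q) for q ∈ {2, 23}.
17^23 ≡ 1 (mod 47)  [q = 2: ≡ 1 ✗]
17^2 ≡ 7 (mod 47)  [q = 23: ≢ 1 ✓]
The check at q = 2 fails, so 17 generates a proper subgroup.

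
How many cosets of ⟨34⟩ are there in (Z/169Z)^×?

3

ord(34) | φ(169) = φ(13^2) = 13·(13−1) = 156 = 2^2 · 3 · 13.
Divisors of 156: 1, 2, 3, 4, 6, 12, 13, 26, 39, 52, 78, 156.
Compute 34^d (mod 169) for the divisors d until we hit 1:
34^1 ≡ 34
34^2 ≡ 142
34^3 ≡ 96
34^4 ≡ 53
34^6 ≡ 90
34^12 ≡ 157
34^13 ≡ 99
34^26 ≡ 168
34^39 ≡ 70
34^52 ≡ 1
Thus |⟨34⟩| = ord(34) = 52.
The index is φ(169) / ord(34) = 156 / 52 = 3.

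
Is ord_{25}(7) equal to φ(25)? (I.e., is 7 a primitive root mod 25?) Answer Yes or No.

No

φ(25) = φ(5^2) = 5·(5−1) = 20 = 2^2 · 5.
Test 7^(20/q) mod 25 for each prime factor q of 20:
7^10 ≡ 24 (mod 25)  [q = 2: ≢ 1 ✓]
7^4 ≡ 1 (mod 25)  [q = 5: ≡ 1 ✗]
7^4 ≡ 1 shows ord(7) | 4, strictly less than φ(25); not a primitive root.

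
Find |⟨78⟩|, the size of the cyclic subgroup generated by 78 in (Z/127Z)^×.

The order of 78 must divide φ(127) = 127 − 1 = 126 = 2 · 3^2 · 7.
Divisors of 126: 1, 2, 3, 6, 7, 9, 14, 18, 21, 42, 63, 126.
Evaluate successive powers at the divisors of 126:
78^1 ≡ 78
78^2 ≡ 115
78^3 ≡ 80
78^6 ≡ 50
78^7 ≡ 90
78^9 ≡ 63
78^14 ≡ 99
78^18 ≡ 32
78^21 ≡ 20
78^42 ≡ 19
78^63 ≡ 126
78^126 ≡ 1
Therefore the multiplicative order of 78 modulo 127 is 126.

126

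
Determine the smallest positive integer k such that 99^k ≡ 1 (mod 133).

9

The order of 99 must divide φ(133) = φ(7·19) = (7−1)·(19−1) = 6·18 = 108 = 2^2 · 3^3.
Divisors of 108: 1, 2, 3, 4, 6, 9, 12, 18, 27, 36, 54, 108.
Compute 99^d (mod 133) for the divisors d until we hit 1:
99^1 ≡ 99 (mod 133)
99^2 ≡ 92 (mod 133)
99^3 ≡ 64 (mod 133)
99^4 ≡ 85 (mod 133)
99^6 ≡ 106 (mod 133)
99^9 ≡ 1 (mod 133) ✓
Therefore the multiplicative order of 99 modulo 133 is 9.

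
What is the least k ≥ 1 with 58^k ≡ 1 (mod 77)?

15

ord(58) | φ(77) = φ(7·11) = (7−1)·(11−1) = 6·10 = 60 = 2^2 · 3 · 5.
Divisors of 60: 1, 2, 3, 4, 5, 6, 10, 12, 15, 20, 30, 60.
Test each divisor d:
58^1 ≡ 58 (mod 77)
58^2 ≡ 53 (mod 77)
58^3 ≡ 71 (mod 77)
58^4 ≡ 37 (mod 77)
58^5 ≡ 67 (mod 77)
58^6 ≡ 36 (mod 77)
58^10 ≡ 23 (mod 77)
58^12 ≡ 64 (mod 77)
58^15 ≡ 1 (mod 77) ✓
Hence ord(58) = 15.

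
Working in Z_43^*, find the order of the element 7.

6

The order of 7 must divide φ(43) = 43 − 1 = 42 = 2 · 3 · 7.
Divisors of 42: 1, 2, 3, 6, 7, 14, 21, 42.
Check 7^d mod 43 for each divisor in increasing order:
7^1 ≡ 7 (mod 43)
7^2 ≡ 6 (mod 43)
7^3 ≡ 42 (mod 43)
7^6 ≡ 1 (mod 43) ✓
Hence ord(7) = 6.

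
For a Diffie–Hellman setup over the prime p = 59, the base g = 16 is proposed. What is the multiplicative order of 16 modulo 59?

Since 16 ∈ (Z/59Z)^×, its order divides φ(59) = 59 − 1 = 58 = 2 · 29.
Divisors of 58: 1, 2, 29, 58.
Test each divisor d:
16^1 ≡ 16
16^2 ≡ 20
16^29 ≡ 1
Therefore the multiplicative order of 16 modulo 59 is 29.

29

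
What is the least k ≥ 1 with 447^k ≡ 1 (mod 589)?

90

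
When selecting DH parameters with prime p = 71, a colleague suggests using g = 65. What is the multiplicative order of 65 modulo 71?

70

The order of 65 must divide φ(71) = 71 − 1 = 70 = 2 · 5 · 7.
Divisors of 70: 1, 2, 5, 7, 10, 14, 35, 70.
Evaluate successive powers at the divisors of 70:
65^1 ≡ 65 (mod 71)
65^2 ≡ 36 (mod 71)
65^5 ≡ 34 (mod 71)
65^7 ≡ 17 (mod 71)
65^10 ≡ 20 (mod 71)
65^14 ≡ 5 (mod 71)
65^35 ≡ 70 (mod 71)
65^70 ≡ 1 (mod 71) ✓
Therefore the multiplicative order of 65 modulo 71 is 70.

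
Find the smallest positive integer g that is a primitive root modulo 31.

φ(31) = 31 − 1 = 30 = 2 · 3 · 5.
Test candidates g = 2, 3, … against the prime factors q ∈ {2, 3, 5} of φ(31): g is a generator iff g^(30/q) ≢ 1 for every such q.
g = 2: 2^15 ≡ 1 — hits 1, so not a primitive root.
g = 3: 3^15 ≡ 30; 3^10 ≡ 25; 3^6 ≡ 16 — none is 1, so 3 is a primitive root.
The smallest primitive root modulo 31 is 3.

3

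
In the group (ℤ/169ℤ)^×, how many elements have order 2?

φ(169) = φ(13^2) = 13·(13−1) = 156 = 2^2 · 3 · 13.
(Z/169Z)^× is cyclic (|G| = 156); a cyclic group of order m has exactly φ(d) elements of each order d | m, and none otherwise.
2 | 156, and φ(2) = 2 − 1 = 1.

1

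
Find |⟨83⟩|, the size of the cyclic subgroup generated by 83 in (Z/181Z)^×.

ord(83) | φ(181) = 181 − 1 = 180 = 2^2 · 3^2 · 5.
Divisors of 180: 1, 2, 3, 4, 5, 6, 9, 10, 12, 15, 18, 20, 30, 36, 45, 60, 90, 180.
Compute 83^d (mod 181) for the divisors d until we hit 1:
83^1 ≡ 83
83^2 ≡ 11
83^3 ≡ 8
83^4 ≡ 121
83^5 ≡ 88
83^6 ≡ 64
83^9 ≡ 150
83^10 ≡ 142
83^12 ≡ 114
83^15 ≡ 7
83^18 ≡ 56
83^20 ≡ 73
83^30 ≡ 49
83^36 ≡ 59
83^45 ≡ 162
83^60 ≡ 48
83^90 ≡ 180
83^180 ≡ 1
The smallest such exponent is 180, so the order of 83 is 180.

180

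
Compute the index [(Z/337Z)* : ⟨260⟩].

3

ord(260) | φ(337) = 337 − 1 = 336 = 2^4 · 3 · 7.
Divisors of 336: 1, 2, 3, 4, 6, 7, 8, 12, 14, 16, 21, 24, 28, 42, 48, 56, 84, 112, 168, 336.
Test each divisor d:
260^1 ≡ 260
260^2 ≡ 200
260^3 ≡ 102
260^4 ≡ 234
260^6 ≡ 294
260^7 ≡ 278
260^8 ≡ 162
260^12 ≡ 164
260^14 ≡ 111
260^16 ≡ 295
260^21 ≡ 191
260^24 ≡ 273
260^28 ≡ 189
260^42 ≡ 85
260^48 ≡ 52
260^56 ≡ 336
260^84 ≡ 148
260^112 ≡ 1
So ord_337(260) = 112, hence |⟨260⟩| = 112.
The index is φ(337) / ord(260) = 336 / 112 = 3.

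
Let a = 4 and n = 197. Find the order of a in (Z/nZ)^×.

98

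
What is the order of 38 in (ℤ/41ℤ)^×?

8

ord(38) | φ(41) = 41 − 1 = 40 = 2^3 · 5.
Divisors of 40: 1, 2, 4, 5, 8, 10, 20, 40.
Compute 38^d (mod 41) for the divisors d until we hit 1:
38^1 ≡ 38 (mod 41)
38^2 ≡ 9 (mod 41)
38^4 ≡ 40 (mod 41)
38^5 ≡ 3 (mod 41)
38^8 ≡ 1 (mod 41) ✓
Therefore the multiplicative order of 38 modulo 41 is 8.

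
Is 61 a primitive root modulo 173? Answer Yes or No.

Yes

φ(173) = 173 − 1 = 172 = 2^2 · 43.
It suffices to check that the order of 61 is not a proper divisor of 172: compute 61^(172/q) for q ∈ {2, 43}.
61^86 ≡ 172 (mod 173)  [q = 2: ≢ 1 ✓]
61^4 ≡ 132 (mod 173)  [q = 43: ≢ 1 ✓]
None equal 1, so ord_173(61) = 172: 61 is a primitive root.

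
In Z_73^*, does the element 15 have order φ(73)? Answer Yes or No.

φ(73) = 73 − 1 = 72 = 2^3 · 3^2.
An element g generates (Z/73Z)^× iff g^(72/q) ≢ 1 (mod 73) for each prime q ∈ {2, 3}.
15^36 ≡ 72 (mod 73)  [q = 2: ≢ 1 ✓]
15^24 ≡ 8 (mod 73)  [q = 3: ≢ 1 ✓]
Every test exponent gives a nontrivial residue, hence 15 generates the full group.

Yes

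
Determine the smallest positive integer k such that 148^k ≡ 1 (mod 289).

272

By Lagrange's theorem, ord_289(148) divides φ(289) = φ(17^2) = 17·(17−1) = 272 = 2^4 · 17.
Divisors of 272: 1, 2, 4, 8, 16, 17, 34, 68, 136, 272.
Evaluate successive powers at the divisors of 272:
148^1 ≡ 148 (mod 289)
148^2 ≡ 229 (mod 289)
148^4 ≡ 132 (mod 289)
148^8 ≡ 84 (mod 289)
148^16 ≡ 120 (mod 289)
148^17 ≡ 131 (mod 289)
148^34 ≡ 110 (mod 289)
148^68 ≡ 251 (mod 289)
148^136 ≡ 288 (mod 289)
148^272 ≡ 1 (mod 289) ✓
So ord_289(148) = 272.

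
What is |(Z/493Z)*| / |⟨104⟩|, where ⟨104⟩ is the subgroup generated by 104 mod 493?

56

Since 104 ∈ (Z/493Z)^×, its order divides φ(493) = φ(17·29) = (17−1)·(29−1) = 16·28 = 448 = 2^6 · 7.
Divisors of 448: 1, 2, 4, 7, 8, 14, 16, 28, 32, 56, 64, 112, 224, 448.
Test each divisor d:
104^1 ≡ 104
104^2 ≡ 463
104^4 ≡ 407
104^7 ≡ 128
104^8 ≡ 1
Thus |⟨104⟩| = ord(104) = 8.
The index is φ(493) / ord(104) = 448 / 8 = 56.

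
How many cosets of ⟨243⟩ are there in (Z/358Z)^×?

2

ord(243) | φ(358) = φ(2)·φ(179) = 1·178 = 178 = 2 · 89.
Divisors of 178: 1, 2, 89, 178.
Check 243^d mod 358 for each divisor in increasing order:
243^1 ≡ 243
243^2 ≡ 337
243^89 ≡ 1
Thus |⟨243⟩| = ord(243) = 89.
The index is φ(358) / ord(243) = 178 / 89 = 2.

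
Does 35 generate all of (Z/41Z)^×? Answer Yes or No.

φ(41) = 41 − 1 = 40 = 2^3 · 5.
An element g generates (Z/41Z)^× iff g^(40/q) ≢ 1 (mod 41) for each prime q ∈ {2, 5}.
35^20 ≡ 40 (mod 41)  [q = 2: ≢ 1 ✓]
35^8 ≡ 10 (mod 41)  [q = 5: ≢ 1 ✓]
None equal 1, so ord_41(35) = 40: 35 is a primitive root.

Yes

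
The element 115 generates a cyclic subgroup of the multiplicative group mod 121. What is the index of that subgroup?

ord(115) | φ(121) = φ(11^2) = 11·(11−1) = 110 = 2 · 5 · 11.
Divisors of 110: 1, 2, 5, 10, 11, 22, 55, 110.
Evaluate successive powers at the divisors of 110:
115^1 ≡ 115 (mod 121)
115^2 ≡ 36 (mod 121)
115^5 ≡ 89 (mod 121)
115^10 ≡ 56 (mod 121)
115^11 ≡ 27 (mod 121)
115^22 ≡ 3 (mod 121)
115^55 ≡ 1 (mod 121) ✓
The order of 115 is 55, so the subgroup it generates has 55 elements.
[(Z/121Z)^× : ⟨115⟩] = 110/55 = 2.

2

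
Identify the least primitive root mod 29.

φ(29) = 29 − 1 = 28 = 2^2 · 7.
g is a primitive root iff g^(28/q) ≢ 1 (mod 29) for each prime q ∈ {2, 7}.
g = 2: 2^14 ≡ 28; 2^4 ≡ 16 — none is 1, so 2 is a primitive root.
Hence the least primitive root of 29 is 2.

2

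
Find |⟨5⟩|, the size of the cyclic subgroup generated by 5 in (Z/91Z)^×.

12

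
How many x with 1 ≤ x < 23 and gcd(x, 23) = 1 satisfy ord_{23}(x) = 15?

0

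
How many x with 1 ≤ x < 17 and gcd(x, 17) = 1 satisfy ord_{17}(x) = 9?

φ(17) = 17 − 1 = 16 = 2^4.
In a cyclic group of order 16, there are φ(d) elements of order d for each divisor d of 16, and zero for non-divisors.
Here 16 is not a multiple of 9, so there are no elements of order 9.

0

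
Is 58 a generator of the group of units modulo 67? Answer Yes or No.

φ(67) = 67 − 1 = 66 = 2 · 3 · 11.
Test 58^(66/q) mod 67 for each prime factor q of 66:
58^33 ≡ 66 (mod 67)  [q = 2: ≢ 1 ✓]
58^22 ≡ 1 (mod 67)  [q = 3: ≡ 1 ✗]
58^6 ≡ 64 (mod 67)  [q = 11: ≢ 1 ✓]
58^22 ≡ 1 shows ord(58) | 22, strictly less than φ(67); not a primitive root.

No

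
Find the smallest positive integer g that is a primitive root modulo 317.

φ(317) = 317 − 1 = 316 = 2^2 · 79.
Test candidates g = 2, 3, … against the prime factors q ∈ {2, 79} of φ(317): g is a generator iff g^(316/q) ≢ 1 for every such q.
g = 2: 2^158 ≡ 316; 2^4 ≡ 16 — none is 1, so 2 is a primitive root.
Hence the least primitive root of 317 is 2.

2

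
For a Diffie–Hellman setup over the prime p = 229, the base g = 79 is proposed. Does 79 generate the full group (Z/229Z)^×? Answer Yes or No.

Yes

φ(229) = 229 − 1 = 228 = 2^2 · 3 · 19.
An element g generates (Z/229Z)^× iff g^(228/q) ≢ 1 (mod 229) for each prime q ∈ {2, 3, 19}.
79^114 ≡ 228 (mod 229)  [q = 2: ≢ 1 ✓]
79^76 ≡ 94 (mod 229)  [q = 3: ≢ 1 ✓]
79^12 ≡ 16 (mod 229)  [q = 19: ≢ 1 ✓]
All checks pass, so 79 has order 228 and is a primitive root modulo 229.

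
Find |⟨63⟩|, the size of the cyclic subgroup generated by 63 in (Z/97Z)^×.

32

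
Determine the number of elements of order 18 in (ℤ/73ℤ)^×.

6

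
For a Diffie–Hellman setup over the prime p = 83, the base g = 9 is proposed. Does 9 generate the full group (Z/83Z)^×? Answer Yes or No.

φ(83) = 83 − 1 = 82 = 2 · 41.
Test 9^(82/q) mod 83 for each prime factor q of 82:
9^41 ≡ 1 (mod 83)  [q = 2: ≡ 1 ✗]
9^2 ≡ 81 (mod 83)  [q = 41: ≢ 1 ✓]
Since 9^41 ≡ 1, the order of 9 divides 41 < 82, so 9 is not a primitive root.

No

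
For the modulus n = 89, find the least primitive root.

3

φ(89) = 89 − 1 = 88 = 2^3 · 11.
Test candidates g = 2, 3, … against the prime factors q ∈ {2, 11} of φ(89): g is a generator iff g^(88/q) ≢ 1 for every such q.
g = 2: 2^44 ≡ 1 — hits 1, so not a primitive root.
g = 3: 3^44 ≡ 88; 3^8 ≡ 64 — none is 1, so 3 is a primitive root.
Hence the least primitive root of 89 is 3.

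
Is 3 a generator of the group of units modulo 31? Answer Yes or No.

Yes

φ(31) = 31 − 1 = 30 = 2 · 3 · 5.
3 is a primitive root mod 31 iff 3^(φ(31)/q) ≢ 1 for every prime q | φ(31), i.e. q ∈ {2, 3, 5}.
3^15 ≡ 30 (mod 31)  [q = 2: ≢ 1 ✓]
3^10 ≡ 25 (mod 31)  [q = 3: ≢ 1 ✓]
3^6 ≡ 16 (mod 31)  [q = 5: ≢ 1 ✓]
Every test exponent gives a nontrivial residue, hence 3 generates the full group.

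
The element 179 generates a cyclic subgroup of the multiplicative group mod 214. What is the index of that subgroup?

ord(179) | φ(214) = φ(2)·φ(107) = 1·106 = 106 = 2 · 53.
Divisors of 106: 1, 2, 53, 106.
Compute 179^d (mod 214) for the divisors d until we hit 1:
179^1 ≡ 179
179^2 ≡ 155
179^53 ≡ 213
179^106 ≡ 1
So ord_214(179) = 106, hence |⟨179⟩| = 106.
The index is φ(214) / ord(179) = 106 / 106 = 1.

1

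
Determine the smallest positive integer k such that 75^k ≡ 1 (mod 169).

78

The order of 75 must divide φ(169) = φ(13^2) = 13·(13−1) = 156 = 2^2 · 3 · 13.
Divisors of 156: 1, 2, 3, 4, 6, 12, 13, 26, 39, 52, 78, 156.
Compute 75^d (mod 169) for the divisors d until we hit 1:
75^1 ≡ 75 (mod 169)
75^2 ≡ 48 (mod 169)
75^3 ≡ 51 (mod 169)
75^4 ≡ 107 (mod 169)
75^6 ≡ 66 (mod 169)
75^12 ≡ 131 (mod 169)
75^13 ≡ 23 (mod 169)
75^26 ≡ 22 (mod 169)
75^39 ≡ 168 (mod 169)
75^52 ≡ 146 (mod 169)
75^78 ≡ 1 (mod 169) ✓
So ord_169(75) = 78.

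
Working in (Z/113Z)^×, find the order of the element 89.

112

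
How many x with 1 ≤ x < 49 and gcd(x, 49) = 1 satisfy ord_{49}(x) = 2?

1

φ(49) = φ(7^2) = 7·(7−1) = 42 = 2 · 3 · 7.
Since (Z/49Z)^× is cyclic of order 42, the number of elements of order d is φ(d) when d | 42 and 0 otherwise.
2 | 42, and φ(2) = 2 − 1 = 1.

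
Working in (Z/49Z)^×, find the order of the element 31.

6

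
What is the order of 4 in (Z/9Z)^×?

By Lagrange's theorem, ord_9(4) divides φ(9) = φ(3^2) = 3·(3−1) = 6 = 2 · 3.
Divisors of 6: 1, 2, 3, 6.
Evaluate successive powers at the divisors of 6:
4^1 ≡ 4 (mod 9)
4^2 ≡ 7 (mod 9)
4^3 ≡ 1 (mod 9) ✓
So ord_9(4) = 3.

3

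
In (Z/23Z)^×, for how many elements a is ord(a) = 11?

10

φ(23) = 23 − 1 = 22 = 2 · 11.
Since (Z/23Z)^× is cyclic of order 22, the number of elements of order d is φ(d) when d | 22 and 0 otherwise.
11 | 22, and φ(11) = 11 − 1 = 10.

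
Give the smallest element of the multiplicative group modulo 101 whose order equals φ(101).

2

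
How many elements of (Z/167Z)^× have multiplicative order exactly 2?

φ(167) = 167 − 1 = 166 = 2 · 83.
(Z/167Z)^× is cyclic (|G| = 166); a cyclic group of order m has exactly φ(d) elements of each order d | m, and none otherwise.
2 | 166, and φ(2) = 2 − 1 = 1.

1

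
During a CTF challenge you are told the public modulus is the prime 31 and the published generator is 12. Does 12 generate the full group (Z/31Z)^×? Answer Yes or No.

Yes

φ(31) = 31 − 1 = 30 = 2 · 3 · 5.
12 is a primitive root mod 31 iff 12^(φ(31)/q) ≢ 1 for every prime q | φ(31), i.e. q ∈ {2, 3, 5}.
12^15 ≡ 30 (mod 31)  [q = 2: ≢ 1 ✓]
12^10 ≡ 25 (mod 31)  [q = 3: ≢ 1 ✓]
12^6 ≡ 2 (mod 31)  [q = 5: ≢ 1 ✓]
All checks pass, so 12 has order 30 and is a primitive root modulo 31.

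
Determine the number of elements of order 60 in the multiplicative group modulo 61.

φ(61) = 61 − 1 = 60 = 2^2 · 3 · 5.
Since (Z/61Z)^× is cyclic of order 60, the number of elements of order d is φ(d) when d | 60 and 0 otherwise.
60 = 2^2 · 3 · 5 divides 60, and φ(60) = 16.

16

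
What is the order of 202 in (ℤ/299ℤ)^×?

132

Since 202 ∈ (Z/299Z)^×, its order divides φ(299) = φ(13·23) = (13−1)·(23−1) = 12·22 = 264 = 2^3 · 3 · 11.
Divisors of 264: 1, 2, 3, 4, 6, 8, 11, 12, 22, 24, 33, 44, 66, 88, 132, 264.
Compute 202^d (mod 299) for the divisors d until we hit 1:
202^1 ≡ 202
202^2 ≡ 140
202^3 ≡ 174
202^4 ≡ 165
202^6 ≡ 77
202^8 ≡ 16
202^11 ≡ 93
202^12 ≡ 248
202^22 ≡ 277
202^24 ≡ 209
202^33 ≡ 47
202^44 ≡ 185
202^66 ≡ 116
202^88 ≡ 139
202^132 ≡ 1
Therefore the multiplicative order of 202 modulo 299 is 132.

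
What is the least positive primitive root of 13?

φ(13) = 13 − 1 = 12 = 2^2 · 3.
Test candidates g = 2, 3, … against the prime factors q ∈ {2, 3} of φ(13): g is a generator iff g^(12/q) ≢ 1 for every such q.
g = 2: 2^6 ≡ 12; 2^4 ≡ 3 — none is 1, so 2 is a primitive root.
Hence the least primitive root of 13 is 2.

2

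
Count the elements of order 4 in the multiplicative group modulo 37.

φ(37) = 37 − 1 = 36 = 2^2 · 3^2.
Since (Z/37Z)^× is cyclic of order 36, the number of elements of order d is φ(d) when d | 36 and 0 otherwise.
4 = 2^2 divides 36, and φ(4) = 2.

2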